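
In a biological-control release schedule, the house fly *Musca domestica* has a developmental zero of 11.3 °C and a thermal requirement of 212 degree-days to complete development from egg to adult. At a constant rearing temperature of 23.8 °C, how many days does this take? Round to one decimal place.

Daily accumulation = 23.8 − 11.3 = 12.5 DD/day.
Duration = 212 / 12.5 = 16.960 ≈ 17.0 days.

17.0 days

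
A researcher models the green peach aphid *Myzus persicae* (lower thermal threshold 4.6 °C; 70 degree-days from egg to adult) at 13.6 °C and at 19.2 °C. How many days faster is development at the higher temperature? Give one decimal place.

3.0 days

At 13.6 °C: 70 / (13.6 − 4.6) = 70 / 9.0 = 7.778 d.
At 19.2 °C: 70 / (19.2 − 4.6) = 70 / 14.6 = 4.795 d.
Difference = |7.778 − 4.795| = 2.983 ≈ 3.0 days.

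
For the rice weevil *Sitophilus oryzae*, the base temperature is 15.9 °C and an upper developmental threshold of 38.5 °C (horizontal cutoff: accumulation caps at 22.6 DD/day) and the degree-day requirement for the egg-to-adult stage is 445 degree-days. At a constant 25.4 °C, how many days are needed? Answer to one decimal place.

46.8 days

Daily accumulation = 25.4 − 15.9 = 9.5 DD/day.
Duration = 445 / 9.5 = 46.842 ≈ 46.8 days.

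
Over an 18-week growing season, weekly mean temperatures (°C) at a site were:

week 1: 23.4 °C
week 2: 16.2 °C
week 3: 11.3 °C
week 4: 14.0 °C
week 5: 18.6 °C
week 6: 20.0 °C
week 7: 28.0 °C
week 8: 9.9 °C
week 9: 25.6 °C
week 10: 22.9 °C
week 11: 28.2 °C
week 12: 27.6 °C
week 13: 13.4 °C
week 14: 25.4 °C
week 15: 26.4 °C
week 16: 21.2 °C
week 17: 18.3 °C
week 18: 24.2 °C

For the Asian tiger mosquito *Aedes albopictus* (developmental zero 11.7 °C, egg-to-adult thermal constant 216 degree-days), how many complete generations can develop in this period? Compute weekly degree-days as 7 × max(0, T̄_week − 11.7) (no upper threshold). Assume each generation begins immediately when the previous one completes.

Weekly DD (7 × max(0, T̄ − 11.7)): 81.9, 31.5, 0.0, 16.1, 48.3, 58.1, 114.1, 0.0, 97.3, 78.4, 115.5, 111.3, 11.9, 95.9, 102.9, 66.5, 46.2, 87.5.
Season total = 1163.4 DD.
Complete generations = ⌊1163.4 / 216⌋ = 5.

5 generations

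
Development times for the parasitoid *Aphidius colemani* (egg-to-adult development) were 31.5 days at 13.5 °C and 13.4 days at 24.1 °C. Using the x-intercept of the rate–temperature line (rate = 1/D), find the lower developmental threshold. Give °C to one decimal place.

Under the model K = D·(T − T_b), so D₁·(T₁ − T_b) = D₂·(T₂ − T_b).
31.5·(13.5 − T_b) = 13.4·(24.1 − T_b)
T_b = (31.5·13.5 − 13.4·24.1) / (31.5 − 13.4) = 102.31 / 18.1 = 5.652 °C ≈ 5.7 °C.

5.7 °C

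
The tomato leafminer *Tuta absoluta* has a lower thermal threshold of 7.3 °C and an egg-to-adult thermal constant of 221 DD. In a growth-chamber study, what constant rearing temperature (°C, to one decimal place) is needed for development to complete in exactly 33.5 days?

Required daily accumulation = 221 / 33.5 = 6.597 DD/day.
T = T_base + 6.597 = 7.3 + 6.597 = 13.897 ≈ 13.9 °C.

13.9 °C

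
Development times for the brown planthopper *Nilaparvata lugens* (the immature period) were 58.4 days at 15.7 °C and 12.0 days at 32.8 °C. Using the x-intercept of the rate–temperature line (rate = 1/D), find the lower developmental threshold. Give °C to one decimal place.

Equal thermal constants: D₁(T₁ − T_b) = D₂(T₂ − T_b).
58.4·(15.7 − T_b) = 12.0·(32.8 − T_b)
T_b = (58.4·15.7 − 12.0·32.8) / (58.4 − 12.0) = 523.28 / 46.4 = 11.278 °C ≈ 11.3 °C.

11.3 °C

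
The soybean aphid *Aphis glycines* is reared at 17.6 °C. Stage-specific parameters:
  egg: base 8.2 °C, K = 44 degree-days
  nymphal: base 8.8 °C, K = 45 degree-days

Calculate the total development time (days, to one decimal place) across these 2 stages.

egg: 44 / (17.6 − 8.2) = 44 / 9.4 = 4.681 d.
nymphal: 45 / (17.6 − 8.8) = 45 / 8.8 = 5.114 d.
Sum = 9.794 ≈ 9.8 days.

9.8 days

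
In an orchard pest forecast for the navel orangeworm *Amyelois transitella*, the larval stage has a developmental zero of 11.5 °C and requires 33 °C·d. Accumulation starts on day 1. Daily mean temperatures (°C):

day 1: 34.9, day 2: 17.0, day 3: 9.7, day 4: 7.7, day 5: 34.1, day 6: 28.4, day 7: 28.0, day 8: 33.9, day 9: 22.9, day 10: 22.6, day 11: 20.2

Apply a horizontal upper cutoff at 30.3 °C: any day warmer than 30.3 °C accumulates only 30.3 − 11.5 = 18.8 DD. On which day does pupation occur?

day 5

Daily DD above 11.5 °C (capped at 18.8): 18.8, 5.5, 0.0, 0.0, 18.8, 16.9, 16.5, 18.8, 11.4, 11.1, 8.7.
Cumulative: 18.8, 24.3, 24.3, 24.3, 43.1, 60.0, 76.5, 95.3, 106.7, 117.8, 126.5.
The total first reaches 33 DD on day 5.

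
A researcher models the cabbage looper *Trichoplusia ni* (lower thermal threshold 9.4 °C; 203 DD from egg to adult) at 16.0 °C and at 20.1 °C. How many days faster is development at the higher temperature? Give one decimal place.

11.8 days

At 16.0 °C: 203 / (16.0 − 9.4) = 203 / 6.6 = 30.758 d.
At 20.1 °C: 203 / (20.1 − 9.4) = 203 / 10.7 = 18.972 d.
Difference = |30.758 − 18.972| = 11.786 ≈ 11.8 days.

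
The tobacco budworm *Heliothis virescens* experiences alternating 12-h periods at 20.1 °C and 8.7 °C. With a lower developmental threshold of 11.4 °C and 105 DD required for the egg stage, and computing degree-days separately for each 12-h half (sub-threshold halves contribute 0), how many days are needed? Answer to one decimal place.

24.1 days

Day half: max(0, 20.1 − 11.4) × 0.5 = 8.7 × 0.5 = 4.35 DD.
Night half: max(0, 8.7 − 11.4) × 0.5 = 0.0 × 0.5 = 0.00 DD.
Per 24 h: 4.35 DD/day.
Duration = 105 / 4.35 = 24.138 ≈ 24.1 days.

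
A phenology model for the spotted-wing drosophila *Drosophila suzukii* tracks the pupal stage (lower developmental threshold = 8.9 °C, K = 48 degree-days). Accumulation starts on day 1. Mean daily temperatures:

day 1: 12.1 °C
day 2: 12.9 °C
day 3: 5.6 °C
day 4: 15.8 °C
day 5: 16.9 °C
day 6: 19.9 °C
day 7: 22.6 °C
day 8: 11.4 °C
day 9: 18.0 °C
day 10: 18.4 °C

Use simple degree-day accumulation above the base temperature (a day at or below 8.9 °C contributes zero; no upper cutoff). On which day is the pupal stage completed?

day 8

Daily DD above 8.9 °C: 3.2, 4.0, 0.0, 6.9, 8.0, 11.0, 13.7, 2.5, 9.1, 9.5.
Cumulative: 3.2, 7.2, 7.2, 14.1, 22.1, 33.1, 46.8, 49.3, 58.4, 67.9.
The total first reaches 48 DD on day 8.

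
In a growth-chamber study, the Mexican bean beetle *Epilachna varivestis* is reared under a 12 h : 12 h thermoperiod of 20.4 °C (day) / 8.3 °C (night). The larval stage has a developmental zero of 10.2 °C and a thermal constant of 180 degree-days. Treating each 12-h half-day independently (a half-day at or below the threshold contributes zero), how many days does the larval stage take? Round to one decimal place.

35.3 days

Day half: max(0, 20.4 − 10.2) × 0.5 = 10.2 × 0.5 = 5.10 DD.
Night half: max(0, 8.3 − 10.2) × 0.5 = 0.0 × 0.5 = 0.00 DD.
Per 24 h: 5.10 DD/day.
Duration = 180 / 5.10 = 35.294 ≈ 35.3 days.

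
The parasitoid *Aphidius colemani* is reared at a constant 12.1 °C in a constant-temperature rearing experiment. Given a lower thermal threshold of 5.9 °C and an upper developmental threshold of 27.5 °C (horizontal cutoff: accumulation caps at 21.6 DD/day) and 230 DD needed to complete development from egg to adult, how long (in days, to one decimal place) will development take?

37.1 days

Daily accumulation = 12.1 − 5.9 = 6.2 DD/day.
Duration = 230 / 6.2 = 37.097 ≈ 37.1 days.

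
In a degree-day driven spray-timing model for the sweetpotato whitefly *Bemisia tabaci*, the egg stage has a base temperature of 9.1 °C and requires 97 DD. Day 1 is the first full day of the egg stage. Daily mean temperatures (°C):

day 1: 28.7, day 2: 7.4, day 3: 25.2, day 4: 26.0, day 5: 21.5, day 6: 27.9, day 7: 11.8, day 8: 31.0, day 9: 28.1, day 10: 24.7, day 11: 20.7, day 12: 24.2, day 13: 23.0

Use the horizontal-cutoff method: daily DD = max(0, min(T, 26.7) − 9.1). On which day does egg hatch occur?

day 8

Daily DD above 9.1 °C (capped at 17.6): 17.6, 0.0, 16.1, 16.9, 12.4, 17.6, 2.7, 17.6, 17.6, 15.6, 11.6, 15.1, 13.9.
Cumulative: 17.6, 17.6, 33.7, 50.6, 63.0, 80.6, 83.3, 100.9, 118.5, 134.1, 145.7, 160.8, 174.7.
The total first reaches 97 DD on day 8.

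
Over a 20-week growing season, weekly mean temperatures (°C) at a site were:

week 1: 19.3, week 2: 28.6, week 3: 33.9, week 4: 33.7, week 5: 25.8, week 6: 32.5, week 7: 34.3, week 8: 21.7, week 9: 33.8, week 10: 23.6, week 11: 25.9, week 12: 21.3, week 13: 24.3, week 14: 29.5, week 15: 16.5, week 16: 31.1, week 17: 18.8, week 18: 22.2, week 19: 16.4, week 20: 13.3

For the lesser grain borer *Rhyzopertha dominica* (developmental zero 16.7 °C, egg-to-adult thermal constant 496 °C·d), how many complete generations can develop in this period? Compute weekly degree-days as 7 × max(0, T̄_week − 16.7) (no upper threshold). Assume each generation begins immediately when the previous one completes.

Weekly DD (7 × max(0, T̄ − 16.7)): 18.2, 83.3, 120.4, 119.0, 63.7, 110.6, 123.2, 35.0, 119.7, 48.3, 64.4, 32.2, 53.2, 89.6, 0.0, 100.8, 14.7, 38.5, 0.0, 0.0.
Season total = 1234.8 DD.
Complete generations = ⌊1234.8 / 496⌋ = 2.

2 generations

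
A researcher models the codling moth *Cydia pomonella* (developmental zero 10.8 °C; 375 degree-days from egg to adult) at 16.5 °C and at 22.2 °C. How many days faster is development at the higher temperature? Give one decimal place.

At 16.5 °C: 375 / (16.5 − 10.8) = 375 / 5.7 = 65.789 d.
At 22.2 °C: 375 / (22.2 − 10.8) = 375 / 11.4 = 32.895 d.
Difference = |65.789 − 32.895| = 32.895 ≈ 32.9 days.

32.9 days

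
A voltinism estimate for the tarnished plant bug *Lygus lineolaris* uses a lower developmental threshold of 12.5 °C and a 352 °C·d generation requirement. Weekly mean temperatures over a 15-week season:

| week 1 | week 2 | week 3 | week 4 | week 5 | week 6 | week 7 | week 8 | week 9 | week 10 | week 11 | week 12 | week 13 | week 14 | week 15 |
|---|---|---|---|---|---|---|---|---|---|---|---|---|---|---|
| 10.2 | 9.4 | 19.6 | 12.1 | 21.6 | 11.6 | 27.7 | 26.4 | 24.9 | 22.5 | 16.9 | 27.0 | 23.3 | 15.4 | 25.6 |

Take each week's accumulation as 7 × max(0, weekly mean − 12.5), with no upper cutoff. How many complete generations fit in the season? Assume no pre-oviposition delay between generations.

Weekly DD (7 × max(0, T̄ − 12.5)): 0.0, 0.0, 49.7, 0.0, 63.7, 0.0, 106.4, 97.3, 86.8, 70.0, 30.8, 101.5, 75.6, 20.3, 91.7.
Season total = 793.8 DD.
Complete generations = ⌊793.8 / 352⌋ = 2.

2 generations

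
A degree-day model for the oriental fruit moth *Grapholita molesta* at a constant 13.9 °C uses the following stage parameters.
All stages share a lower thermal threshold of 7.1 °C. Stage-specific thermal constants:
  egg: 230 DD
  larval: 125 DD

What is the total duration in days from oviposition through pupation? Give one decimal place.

52.2 days

Daily accumulation at 13.9 °C = 13.9 − 7.1 = 6.8 DD/day.
Total K = 230 + 125 = 355 DD.
Total duration = 355 / 6.8 = 52.206 ≈ 52.2 days.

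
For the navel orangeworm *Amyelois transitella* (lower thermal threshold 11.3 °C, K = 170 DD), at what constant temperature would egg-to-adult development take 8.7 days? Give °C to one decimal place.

Required daily accumulation = 170 / 8.7 = 19.540 DD/day.
T = T_base + 19.540 = 11.3 + 19.540 = 30.840 ≈ 30.8 °C.

30.8 °C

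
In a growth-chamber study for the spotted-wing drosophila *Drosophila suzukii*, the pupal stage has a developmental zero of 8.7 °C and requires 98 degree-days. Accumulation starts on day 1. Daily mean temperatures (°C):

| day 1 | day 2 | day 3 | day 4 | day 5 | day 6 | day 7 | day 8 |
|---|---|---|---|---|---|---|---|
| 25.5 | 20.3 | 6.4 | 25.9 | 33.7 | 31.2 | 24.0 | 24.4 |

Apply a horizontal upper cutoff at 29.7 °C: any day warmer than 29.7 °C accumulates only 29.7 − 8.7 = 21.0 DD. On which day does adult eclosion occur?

Daily DD above 8.7 °C (capped at 21.0): 16.8, 11.6, 0.0, 17.2, 21.0, 21.0, 15.3, 15.7.
Cumulative: 16.8, 28.4, 28.4, 45.6, 66.6, 87.6, 102.9, 118.6.
The total first reaches 98 DD on day 7.

day 7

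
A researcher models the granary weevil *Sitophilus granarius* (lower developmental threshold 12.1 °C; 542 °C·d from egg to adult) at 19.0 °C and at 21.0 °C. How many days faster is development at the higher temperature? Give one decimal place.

At 19.0 °C: 542 / (19.0 − 12.1) = 542 / 6.9 = 78.551 d.
At 21.0 °C: 542 / (21.0 − 12.1) = 542 / 8.9 = 60.899 d.
Difference = |78.551 − 60.899| = 17.652 ≈ 17.7 days.

17.7 days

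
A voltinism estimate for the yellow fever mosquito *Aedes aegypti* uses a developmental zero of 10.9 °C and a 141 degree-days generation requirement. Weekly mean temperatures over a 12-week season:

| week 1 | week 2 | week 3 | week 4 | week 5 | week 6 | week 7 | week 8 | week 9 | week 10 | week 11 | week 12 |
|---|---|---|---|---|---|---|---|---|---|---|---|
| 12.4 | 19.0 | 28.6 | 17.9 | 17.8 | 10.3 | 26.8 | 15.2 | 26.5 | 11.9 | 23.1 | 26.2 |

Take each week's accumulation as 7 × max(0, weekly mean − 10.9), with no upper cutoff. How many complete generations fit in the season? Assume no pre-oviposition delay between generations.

5 generations

Weekly DD (7 × max(0, T̄ − 10.9)): 10.5, 56.7, 123.9, 49.0, 48.3, 0.0, 111.3, 30.1, 109.2, 7.0, 85.4, 107.1.
Season total = 738.5 DD.
Complete generations = ⌊738.5 / 141⌋ = 5.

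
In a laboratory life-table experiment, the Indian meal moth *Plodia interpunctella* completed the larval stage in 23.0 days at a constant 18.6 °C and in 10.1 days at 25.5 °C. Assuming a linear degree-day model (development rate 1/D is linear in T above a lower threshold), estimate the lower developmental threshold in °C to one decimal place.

Equal thermal constants: D₁(T₁ − T_b) = D₂(T₂ − T_b).
23.0·(18.6 − T_b) = 10.1·(25.5 − T_b)
T_b = (23.0·18.6 − 10.1·25.5) / (23.0 − 10.1) = 170.25 / 12.9 = 13.198 °C ≈ 13.2 °C.

13.2 °C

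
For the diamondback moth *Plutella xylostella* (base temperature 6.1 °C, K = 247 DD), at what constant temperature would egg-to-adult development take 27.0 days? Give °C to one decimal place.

Required daily accumulation = 247 / 27.0 = 9.148 DD/day.
T = T_base + 9.148 = 6.1 + 9.148 = 15.248 ≈ 15.2 °C.

15.2 °C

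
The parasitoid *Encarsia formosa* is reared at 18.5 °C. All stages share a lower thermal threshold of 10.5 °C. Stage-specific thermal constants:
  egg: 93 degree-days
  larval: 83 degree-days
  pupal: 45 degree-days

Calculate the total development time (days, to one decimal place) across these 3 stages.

27.6 days

Daily accumulation at 18.5 °C = 18.5 − 10.5 = 8.0 DD/day.
Total K = 93 + 83 + 45 = 221 DD.
Total duration = 221 / 8.0 = 27.625 ≈ 27.6 days.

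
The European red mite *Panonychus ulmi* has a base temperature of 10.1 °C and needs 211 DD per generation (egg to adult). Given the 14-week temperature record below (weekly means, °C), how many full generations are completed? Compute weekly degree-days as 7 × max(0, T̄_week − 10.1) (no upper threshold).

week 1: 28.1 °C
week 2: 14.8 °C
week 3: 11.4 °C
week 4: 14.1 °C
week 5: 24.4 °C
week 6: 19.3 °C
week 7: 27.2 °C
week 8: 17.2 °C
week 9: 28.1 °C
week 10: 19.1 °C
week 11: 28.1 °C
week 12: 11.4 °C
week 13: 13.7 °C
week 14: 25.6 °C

4 generations

Weekly DD (7 × max(0, T̄ − 10.1)): 126.0, 32.9, 9.1, 28.0, 100.1, 64.4, 119.7, 49.7, 126.0, 63.0, 126.0, 9.1, 25.2, 108.5.
Season total = 987.7 DD.
Complete generations = ⌊987.7 / 211⌋ = 4.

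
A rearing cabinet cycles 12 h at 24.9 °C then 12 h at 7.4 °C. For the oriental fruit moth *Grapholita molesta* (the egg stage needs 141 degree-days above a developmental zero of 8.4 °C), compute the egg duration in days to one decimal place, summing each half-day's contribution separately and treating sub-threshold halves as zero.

Day half: max(0, 24.9 − 8.4) × 0.5 = 16.5 × 0.5 = 8.25 DD.
Night half: max(0, 7.4 − 8.4) × 0.5 = 0.0 × 0.5 = 0.00 DD.
Per 24 h: 8.25 DD/day.
Duration = 141 / 8.25 = 17.091 ≈ 17.1 days.

17.1 days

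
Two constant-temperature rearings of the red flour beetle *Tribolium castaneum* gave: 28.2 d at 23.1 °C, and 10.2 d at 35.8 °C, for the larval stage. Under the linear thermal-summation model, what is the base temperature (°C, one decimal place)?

15.9 °C

Under the model K = D·(T − T_b), so D₁·(T₁ − T_b) = D₂·(T₂ − T_b).
28.2·(23.1 − T_b) = 10.2·(35.8 − T_b)
T_b = (28.2·23.1 − 10.2·35.8) / (28.2 − 10.2) = 286.26 / 18.0 = 15.903 °C ≈ 15.9 °C.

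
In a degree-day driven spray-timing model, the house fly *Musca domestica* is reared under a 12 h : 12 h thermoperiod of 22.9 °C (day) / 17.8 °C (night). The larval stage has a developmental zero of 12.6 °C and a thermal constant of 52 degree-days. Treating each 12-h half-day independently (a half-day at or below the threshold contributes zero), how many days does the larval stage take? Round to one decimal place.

6.7 days

Day half: max(0, 22.9 − 12.6) × 0.5 = 10.3 × 0.5 = 5.15 DD.
Night half: max(0, 17.8 − 12.6) × 0.5 = 5.2 × 0.5 = 2.60 DD.
Per 24 h: 7.75 DD/day.
Duration = 52 / 7.75 = 6.710 ≈ 6.7 days.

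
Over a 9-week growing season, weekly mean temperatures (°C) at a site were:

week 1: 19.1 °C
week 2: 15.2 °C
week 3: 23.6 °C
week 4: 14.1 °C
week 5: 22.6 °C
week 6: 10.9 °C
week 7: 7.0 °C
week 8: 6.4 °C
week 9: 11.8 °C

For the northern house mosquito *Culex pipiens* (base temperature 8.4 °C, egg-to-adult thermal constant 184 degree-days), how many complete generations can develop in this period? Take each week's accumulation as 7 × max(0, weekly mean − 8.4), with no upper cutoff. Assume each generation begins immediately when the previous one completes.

2 generations

Weekly DD (7 × max(0, T̄ − 8.4)): 74.9, 47.6, 106.4, 39.9, 99.4, 17.5, 0.0, 0.0, 23.8.
Season total = 409.5 DD.
Complete generations = ⌊409.5 / 184⌋ = 2.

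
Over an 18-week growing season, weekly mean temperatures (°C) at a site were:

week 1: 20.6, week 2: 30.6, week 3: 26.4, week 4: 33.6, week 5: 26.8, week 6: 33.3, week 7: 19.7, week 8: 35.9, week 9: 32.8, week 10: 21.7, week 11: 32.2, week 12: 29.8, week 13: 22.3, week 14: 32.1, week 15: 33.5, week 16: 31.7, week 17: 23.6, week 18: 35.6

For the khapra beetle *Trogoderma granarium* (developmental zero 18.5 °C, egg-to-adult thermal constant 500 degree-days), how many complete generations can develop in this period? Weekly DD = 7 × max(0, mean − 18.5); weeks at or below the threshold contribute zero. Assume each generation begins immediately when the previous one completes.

Weekly DD (7 × max(0, T̄ − 18.5)): 14.7, 84.7, 55.3, 105.7, 58.1, 103.6, 8.4, 121.8, 100.1, 22.4, 95.9, 79.1, 26.6, 95.2, 105.0, 92.4, 35.7, 119.7.
Season total = 1324.4 DD.
Complete generations = ⌊1324.4 / 500⌋ = 2.

2 generations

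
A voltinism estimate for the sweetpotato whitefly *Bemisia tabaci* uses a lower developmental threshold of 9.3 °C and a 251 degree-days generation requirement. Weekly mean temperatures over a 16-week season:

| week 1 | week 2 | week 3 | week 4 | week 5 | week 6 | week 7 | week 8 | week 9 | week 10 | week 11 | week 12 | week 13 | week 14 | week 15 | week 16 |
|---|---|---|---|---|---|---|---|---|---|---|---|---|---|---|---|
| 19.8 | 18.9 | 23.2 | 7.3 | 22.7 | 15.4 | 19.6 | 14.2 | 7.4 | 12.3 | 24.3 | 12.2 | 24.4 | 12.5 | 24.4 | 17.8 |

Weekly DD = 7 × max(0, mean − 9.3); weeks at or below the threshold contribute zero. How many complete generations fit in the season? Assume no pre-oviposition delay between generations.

3 generations

Weekly DD (7 × max(0, T̄ − 9.3)): 73.5, 67.2, 97.3, 0.0, 93.8, 42.7, 72.1, 34.3, 0.0, 21.0, 105.0, 20.3, 105.7, 22.4, 105.7, 59.5.
Season total = 920.5 DD.
Complete generations = ⌊920.5 / 251⌋ = 3.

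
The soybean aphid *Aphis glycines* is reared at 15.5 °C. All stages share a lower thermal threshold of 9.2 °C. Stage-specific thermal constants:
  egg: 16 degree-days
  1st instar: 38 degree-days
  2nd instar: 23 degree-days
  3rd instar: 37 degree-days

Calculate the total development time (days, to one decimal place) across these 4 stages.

18.1 days

Daily accumulation at 15.5 °C = 15.5 − 9.2 = 6.3 DD/day.
Total K = 16 + 38 + 23 + 37 = 114 DD.
Total duration = 114 / 6.3 = 18.095 ≈ 18.1 days.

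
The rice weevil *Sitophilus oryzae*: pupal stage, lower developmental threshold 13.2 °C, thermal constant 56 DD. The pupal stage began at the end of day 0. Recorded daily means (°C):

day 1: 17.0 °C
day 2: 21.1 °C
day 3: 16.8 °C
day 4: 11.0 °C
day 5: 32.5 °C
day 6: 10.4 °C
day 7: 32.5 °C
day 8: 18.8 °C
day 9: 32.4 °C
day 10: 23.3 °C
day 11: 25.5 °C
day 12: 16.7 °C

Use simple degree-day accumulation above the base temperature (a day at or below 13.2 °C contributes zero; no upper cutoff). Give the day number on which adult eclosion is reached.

Daily DD above 13.2 °C: 3.8, 7.9, 3.6, 0.0, 19.3, 0.0, 19.3, 5.6, 19.2, 10.1, 12.3, 3.5.
Cumulative: 3.8, 11.7, 15.3, 15.3, 34.6, 34.6, 53.9, 59.5, 78.7, 88.8, 101.1, 104.6.
The total first reaches 56 DD on day 8.

day 8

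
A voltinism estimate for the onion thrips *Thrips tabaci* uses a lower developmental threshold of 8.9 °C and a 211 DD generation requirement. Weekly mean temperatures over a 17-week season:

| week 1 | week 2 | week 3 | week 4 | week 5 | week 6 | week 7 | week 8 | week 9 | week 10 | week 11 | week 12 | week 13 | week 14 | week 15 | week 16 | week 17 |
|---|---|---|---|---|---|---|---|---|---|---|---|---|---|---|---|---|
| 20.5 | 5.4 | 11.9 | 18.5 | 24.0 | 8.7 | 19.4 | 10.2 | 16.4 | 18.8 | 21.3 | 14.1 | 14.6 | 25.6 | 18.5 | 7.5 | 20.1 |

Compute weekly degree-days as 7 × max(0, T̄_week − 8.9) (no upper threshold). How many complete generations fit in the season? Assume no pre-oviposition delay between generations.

4 generations

Weekly DD (7 × max(0, T̄ − 8.9)): 81.2, 0.0, 21.0, 67.2, 105.7, 0.0, 73.5, 9.1, 52.5, 69.3, 86.8, 36.4, 39.9, 116.9, 67.2, 0.0, 78.4.
Season total = 905.1 DD.
Complete generations = ⌊905.1 / 211⌋ = 4.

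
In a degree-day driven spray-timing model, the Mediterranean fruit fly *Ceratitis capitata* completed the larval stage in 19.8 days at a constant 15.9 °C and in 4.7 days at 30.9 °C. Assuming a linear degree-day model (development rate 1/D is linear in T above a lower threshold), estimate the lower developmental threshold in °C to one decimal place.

Under the model K = D·(T − T_b), so D₁·(T₁ − T_b) = D₂·(T₂ − T_b).
19.8·(15.9 − T_b) = 4.7·(30.9 − T_b)
T_b = (19.8·15.9 − 4.7·30.9) / (19.8 − 4.7) = 169.59 / 15.1 = 11.231 °C ≈ 11.2 °C.

11.2 °C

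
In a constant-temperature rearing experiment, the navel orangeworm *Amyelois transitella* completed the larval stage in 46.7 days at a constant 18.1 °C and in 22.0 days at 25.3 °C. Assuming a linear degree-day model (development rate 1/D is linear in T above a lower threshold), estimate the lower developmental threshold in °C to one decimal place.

11.7 °C

Under the model K = D·(T − T_b), so D₁·(T₁ − T_b) = D₂·(T₂ − T_b).
46.7·(18.1 − T_b) = 22.0·(25.3 − T_b)
T_b = (46.7·18.1 − 22.0·25.3) / (46.7 − 22.0) = 288.67 / 24.7 = 11.687 °C ≈ 11.7 °C.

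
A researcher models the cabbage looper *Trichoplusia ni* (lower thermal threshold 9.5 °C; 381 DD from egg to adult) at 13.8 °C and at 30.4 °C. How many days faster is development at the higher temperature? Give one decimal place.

At 13.8 °C: 381 / (13.8 − 9.5) = 381 / 4.3 = 88.605 d.
At 30.4 °C: 381 / (30.4 − 9.5) = 381 / 20.9 = 18.230 d.
Difference = |88.605 − 18.230| = 70.375 ≈ 70.4 days.

70.4 days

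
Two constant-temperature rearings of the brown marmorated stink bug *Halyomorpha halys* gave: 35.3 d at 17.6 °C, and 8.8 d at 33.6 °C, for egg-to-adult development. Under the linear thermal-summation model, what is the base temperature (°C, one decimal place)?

Linear rate model ⇒ the product D·(T − T_b) is constant across temperatures.
35.3·(17.6 − T_b) = 8.8·(33.6 − T_b)
T_b = (35.3·17.6 − 8.8·33.6) / (35.3 − 8.8) = 325.60 / 26.5 = 12.287 °C ≈ 12.3 °C.

12.3 °C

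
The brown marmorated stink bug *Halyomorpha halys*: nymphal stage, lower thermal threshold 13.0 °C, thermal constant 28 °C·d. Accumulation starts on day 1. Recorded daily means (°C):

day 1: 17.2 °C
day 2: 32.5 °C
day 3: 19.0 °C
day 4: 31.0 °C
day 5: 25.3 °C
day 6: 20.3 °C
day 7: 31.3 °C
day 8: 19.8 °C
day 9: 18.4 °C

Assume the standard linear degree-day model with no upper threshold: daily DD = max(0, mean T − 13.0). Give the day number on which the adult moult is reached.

Daily DD above 13.0 °C: 4.2, 19.5, 6.0, 18.0, 12.3, 7.3, 18.3, 6.8, 5.4.
Cumulative: 4.2, 23.7, 29.7, 47.7, 60.0, 67.3, 85.6, 92.4, 97.8.
The total first reaches 28 DD on day 3.

day 3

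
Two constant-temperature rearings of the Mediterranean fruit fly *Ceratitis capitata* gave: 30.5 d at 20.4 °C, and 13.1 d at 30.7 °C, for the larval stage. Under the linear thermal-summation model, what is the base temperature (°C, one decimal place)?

12.6 °C

Under the model K = D·(T − T_b), so D₁·(T₁ − T_b) = D₂·(T₂ − T_b).
30.5·(20.4 − T_b) = 13.1·(30.7 − T_b)
T_b = (30.5·20.4 − 13.1·30.7) / (30.5 − 13.1) = 220.03 / 17.4 = 12.645 °C ≈ 12.6 °C.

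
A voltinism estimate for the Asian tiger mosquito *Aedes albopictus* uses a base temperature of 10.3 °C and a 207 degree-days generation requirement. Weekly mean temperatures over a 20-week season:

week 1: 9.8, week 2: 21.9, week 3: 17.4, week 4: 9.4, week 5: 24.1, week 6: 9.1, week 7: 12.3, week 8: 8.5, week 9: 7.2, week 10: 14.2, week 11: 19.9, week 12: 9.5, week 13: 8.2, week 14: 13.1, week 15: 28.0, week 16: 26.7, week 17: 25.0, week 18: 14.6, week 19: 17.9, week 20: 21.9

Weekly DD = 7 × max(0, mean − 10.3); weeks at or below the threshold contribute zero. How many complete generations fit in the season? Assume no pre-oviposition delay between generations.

4 generations

Weekly DD (7 × max(0, T̄ − 10.3)): 0.0, 81.2, 49.7, 0.0, 96.6, 0.0, 14.0, 0.0, 0.0, 27.3, 67.2, 0.0, 0.0, 19.6, 123.9, 114.8, 102.9, 30.1, 53.2, 81.2.
Season total = 861.7 DD.
Complete generations = ⌊861.7 / 207⌋ = 4.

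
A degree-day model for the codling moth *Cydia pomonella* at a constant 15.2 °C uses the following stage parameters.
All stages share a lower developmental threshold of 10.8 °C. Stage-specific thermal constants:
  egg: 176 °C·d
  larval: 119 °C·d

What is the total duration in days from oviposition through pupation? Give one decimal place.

67.0 days

Daily accumulation at 15.2 °C = 15.2 − 10.8 = 4.4 DD/day.
Total K = 176 + 119 = 295 DD.
Total duration = 295 / 4.4 = 67.045 ≈ 67.0 days.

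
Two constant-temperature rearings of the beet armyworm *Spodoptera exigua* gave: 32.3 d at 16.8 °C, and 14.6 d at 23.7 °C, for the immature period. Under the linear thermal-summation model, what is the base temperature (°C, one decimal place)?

11.1 °C

Linear rate model ⇒ the product D·(T − T_b) is constant across temperatures.
32.3·(16.8 − T_b) = 14.6·(23.7 − T_b)
T_b = (32.3·16.8 − 14.6·23.7) / (32.3 − 14.6) = 196.62 / 17.7 = 11.108 °C ≈ 11.1 °C.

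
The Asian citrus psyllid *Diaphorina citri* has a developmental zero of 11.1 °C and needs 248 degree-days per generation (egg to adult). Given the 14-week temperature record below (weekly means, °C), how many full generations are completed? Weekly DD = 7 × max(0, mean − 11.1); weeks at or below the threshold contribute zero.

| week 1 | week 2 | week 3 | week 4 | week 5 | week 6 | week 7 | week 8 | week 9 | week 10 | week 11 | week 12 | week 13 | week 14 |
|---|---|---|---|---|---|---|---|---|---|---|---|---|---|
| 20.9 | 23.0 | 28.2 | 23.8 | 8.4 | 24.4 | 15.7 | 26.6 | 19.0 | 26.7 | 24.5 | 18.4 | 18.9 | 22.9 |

Weekly DD (7 × max(0, T̄ − 11.1)): 68.6, 83.3, 119.7, 88.9, 0.0, 93.1, 32.2, 108.5, 55.3, 109.2, 93.8, 51.1, 54.6, 82.6.
Season total = 1040.9 DD.
Complete generations = ⌊1040.9 / 248⌋ = 4.

4 generations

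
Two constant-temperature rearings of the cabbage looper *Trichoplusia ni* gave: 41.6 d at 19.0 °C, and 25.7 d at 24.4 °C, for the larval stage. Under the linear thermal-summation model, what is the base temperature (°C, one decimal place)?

Under the model K = D·(T − T_b), so D₁·(T₁ − T_b) = D₂·(T₂ − T_b).
41.6·(19.0 − T_b) = 25.7·(24.4 − T_b)
T_b = (41.6·19.0 − 25.7·24.4) / (41.6 − 25.7) = 163.32 / 15.9 = 10.272 °C ≈ 10.3 °C.

10.3 °C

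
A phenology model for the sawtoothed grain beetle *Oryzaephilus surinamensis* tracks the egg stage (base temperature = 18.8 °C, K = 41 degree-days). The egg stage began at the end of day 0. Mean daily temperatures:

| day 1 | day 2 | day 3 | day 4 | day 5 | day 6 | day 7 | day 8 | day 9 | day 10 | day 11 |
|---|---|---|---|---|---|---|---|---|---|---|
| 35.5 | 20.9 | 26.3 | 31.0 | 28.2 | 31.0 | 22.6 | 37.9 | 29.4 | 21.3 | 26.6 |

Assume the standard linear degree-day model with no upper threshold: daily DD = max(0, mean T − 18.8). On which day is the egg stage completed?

day 5

Daily DD above 18.8 °C: 16.7, 2.1, 7.5, 12.2, 9.4, 12.2, 3.8, 19.1, 10.6, 2.5, 7.8.
Cumulative: 16.7, 18.8, 26.3, 38.5, 47.9, 60.1, 63.9, 83.0, 93.6, 96.1, 103.9.
The total first reaches 41 DD on day 5.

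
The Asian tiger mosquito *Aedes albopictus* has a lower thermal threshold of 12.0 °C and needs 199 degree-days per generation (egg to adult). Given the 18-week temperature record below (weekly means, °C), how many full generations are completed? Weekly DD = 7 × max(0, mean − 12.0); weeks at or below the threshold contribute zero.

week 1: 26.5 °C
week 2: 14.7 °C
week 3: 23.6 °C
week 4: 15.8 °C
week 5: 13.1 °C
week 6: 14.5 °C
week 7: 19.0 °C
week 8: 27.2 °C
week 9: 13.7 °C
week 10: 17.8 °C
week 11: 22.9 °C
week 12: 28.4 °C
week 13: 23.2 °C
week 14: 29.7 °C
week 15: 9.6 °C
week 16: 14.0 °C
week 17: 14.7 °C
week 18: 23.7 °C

Weekly DD (7 × max(0, T̄ − 12.0)): 101.5, 18.9, 81.2, 26.6, 7.7, 17.5, 49.0, 106.4, 11.9, 40.6, 76.3, 114.8, 78.4, 123.9, 0.0, 14.0, 18.9, 81.9.
Season total = 969.5 DD.
Complete generations = ⌊969.5 / 199⌋ = 4.

4 generations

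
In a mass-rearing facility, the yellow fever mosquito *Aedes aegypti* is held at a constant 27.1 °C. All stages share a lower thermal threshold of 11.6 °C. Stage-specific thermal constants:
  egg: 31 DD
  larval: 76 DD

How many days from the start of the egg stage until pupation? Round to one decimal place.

6.9 days

Daily accumulation at 27.1 °C = 27.1 − 11.6 = 15.5 DD/day.
Total K = 31 + 76 = 107 DD.
Total duration = 107 / 15.5 = 6.903 ≈ 6.9 days.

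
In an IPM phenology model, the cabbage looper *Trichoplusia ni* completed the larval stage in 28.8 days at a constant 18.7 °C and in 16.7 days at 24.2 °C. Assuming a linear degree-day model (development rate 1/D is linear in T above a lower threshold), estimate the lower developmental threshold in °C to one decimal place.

11.1 °C

Equal thermal constants: D₁(T₁ − T_b) = D₂(T₂ − T_b).
28.8·(18.7 − T_b) = 16.7·(24.2 − T_b)
T_b = (28.8·18.7 − 16.7·24.2) / (28.8 − 16.7) = 134.42 / 12.1 = 11.109 °C ≈ 11.1 °C.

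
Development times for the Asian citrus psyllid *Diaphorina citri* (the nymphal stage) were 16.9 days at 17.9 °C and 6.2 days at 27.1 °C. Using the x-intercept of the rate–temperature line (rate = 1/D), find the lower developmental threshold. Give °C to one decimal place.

Under the model K = D·(T − T_b), so D₁·(T₁ − T_b) = D₂·(T₂ − T_b).
16.9·(17.9 − T_b) = 6.2·(27.1 − T_b)
T_b = (16.9·17.9 − 6.2·27.1) / (16.9 − 6.2) = 134.49 / 10.7 = 12.569 °C ≈ 12.6 °C.

12.6 °C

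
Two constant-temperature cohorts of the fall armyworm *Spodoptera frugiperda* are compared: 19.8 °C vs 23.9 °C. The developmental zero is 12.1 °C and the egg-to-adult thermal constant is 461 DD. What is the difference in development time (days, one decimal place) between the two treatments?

20.8 days

At 19.8 °C: 461 / (19.8 − 12.1) = 461 / 7.7 = 59.870 d.
At 23.9 °C: 461 / (23.9 − 12.1) = 461 / 11.8 = 39.068 d.
Difference = |59.870 − 39.068| = 20.802 ≈ 20.8 days.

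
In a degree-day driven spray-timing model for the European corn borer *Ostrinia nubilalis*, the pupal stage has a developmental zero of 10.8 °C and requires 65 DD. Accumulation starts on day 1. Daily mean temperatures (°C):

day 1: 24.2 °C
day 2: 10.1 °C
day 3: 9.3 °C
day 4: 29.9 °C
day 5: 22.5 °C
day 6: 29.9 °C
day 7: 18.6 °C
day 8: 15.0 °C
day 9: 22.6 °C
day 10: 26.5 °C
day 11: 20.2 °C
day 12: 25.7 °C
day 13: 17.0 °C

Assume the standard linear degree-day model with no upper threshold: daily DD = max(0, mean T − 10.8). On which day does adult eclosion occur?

day 7

Daily DD above 10.8 °C: 13.4, 0.0, 0.0, 19.1, 11.7, 19.1, 7.8, 4.2, 11.8, 15.7, 9.4, 14.9, 6.2.
Cumulative: 13.4, 13.4, 13.4, 32.5, 44.2, 63.3, 71.1, 75.3, 87.1, 102.8, 112.2, 127.1, 133.3.
The total first reaches 65 DD on day 7.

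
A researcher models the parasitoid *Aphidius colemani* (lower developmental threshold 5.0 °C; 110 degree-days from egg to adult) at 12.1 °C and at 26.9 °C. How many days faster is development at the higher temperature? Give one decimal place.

10.5 days

At 12.1 °C: 110 / (12.1 − 5.0) = 110 / 7.1 = 15.493 d.
At 26.9 °C: 110 / (26.9 − 5.0) = 110 / 21.9 = 5.023 d.
Difference = |15.493 − 5.023| = 10.470 ≈ 10.5 days.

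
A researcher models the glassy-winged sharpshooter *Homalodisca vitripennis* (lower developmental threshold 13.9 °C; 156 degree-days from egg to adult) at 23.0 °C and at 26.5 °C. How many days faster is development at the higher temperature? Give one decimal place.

At 23.0 °C: 156 / (23.0 − 13.9) = 156 / 9.1 = 17.143 d.
At 26.5 °C: 156 / (26.5 − 13.9) = 156 / 12.6 = 12.381 d.
Difference = |17.143 − 12.381| = 4.762 ≈ 4.8 days.

4.8 days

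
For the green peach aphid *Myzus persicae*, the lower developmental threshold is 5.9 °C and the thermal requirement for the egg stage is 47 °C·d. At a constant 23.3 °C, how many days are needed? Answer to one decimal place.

Daily accumulation = 23.3 − 5.9 = 17.4 DD/day.
Duration = 47 / 17.4 = 2.701 ≈ 2.7 days.

2.7 days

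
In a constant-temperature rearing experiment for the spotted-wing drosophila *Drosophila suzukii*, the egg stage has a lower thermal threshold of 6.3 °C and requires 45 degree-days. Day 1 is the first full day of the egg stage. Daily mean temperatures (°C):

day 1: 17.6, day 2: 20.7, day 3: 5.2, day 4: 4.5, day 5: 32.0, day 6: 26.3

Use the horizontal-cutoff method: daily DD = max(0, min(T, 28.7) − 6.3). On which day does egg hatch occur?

day 5

Daily DD above 6.3 °C (capped at 22.4): 11.3, 14.4, 0.0, 0.0, 22.4, 20.0.
Cumulative: 11.3, 25.7, 25.7, 25.7, 48.1, 68.1.
The total first reaches 45 DD on day 5.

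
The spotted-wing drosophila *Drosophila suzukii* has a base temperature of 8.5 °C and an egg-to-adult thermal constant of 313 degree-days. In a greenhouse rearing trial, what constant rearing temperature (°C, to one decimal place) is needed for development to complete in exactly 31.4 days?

18.5 °C

Required daily accumulation = 313 / 31.4 = 9.968 DD/day.
T = T_base + 9.968 = 8.5 + 9.968 = 18.468 ≈ 18.5 °C.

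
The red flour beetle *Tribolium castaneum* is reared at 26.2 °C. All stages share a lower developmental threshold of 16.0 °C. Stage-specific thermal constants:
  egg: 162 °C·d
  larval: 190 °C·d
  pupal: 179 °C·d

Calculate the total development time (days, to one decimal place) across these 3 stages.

Daily accumulation at 26.2 °C = 26.2 − 16.0 = 10.2 DD/day.
Total K = 162 + 190 + 179 = 531 DD.
Total duration = 531 / 10.2 = 52.059 ≈ 52.1 days.

52.1 days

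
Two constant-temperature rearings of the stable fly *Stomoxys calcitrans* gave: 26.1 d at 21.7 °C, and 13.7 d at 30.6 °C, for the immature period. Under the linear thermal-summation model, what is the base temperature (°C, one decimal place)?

Linear rate model ⇒ the product D·(T − T_b) is constant across temperatures.
26.1·(21.7 − T_b) = 13.7·(30.6 − T_b)
T_b = (26.1·21.7 − 13.7·30.6) / (26.1 − 13.7) = 147.15 / 12.4 = 11.867 °C ≈ 11.9 °C.

11.9 °C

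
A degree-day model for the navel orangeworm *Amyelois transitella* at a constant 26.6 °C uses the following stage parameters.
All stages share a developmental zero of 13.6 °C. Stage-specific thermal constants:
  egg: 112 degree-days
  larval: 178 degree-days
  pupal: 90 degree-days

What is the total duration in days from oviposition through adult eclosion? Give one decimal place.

29.2 days

Daily accumulation at 26.6 °C = 26.6 − 13.6 = 13.0 DD/day.
Total K = 112 + 178 + 90 = 380 DD.
Total duration = 380 / 13.0 = 29.231 ≈ 29.2 days.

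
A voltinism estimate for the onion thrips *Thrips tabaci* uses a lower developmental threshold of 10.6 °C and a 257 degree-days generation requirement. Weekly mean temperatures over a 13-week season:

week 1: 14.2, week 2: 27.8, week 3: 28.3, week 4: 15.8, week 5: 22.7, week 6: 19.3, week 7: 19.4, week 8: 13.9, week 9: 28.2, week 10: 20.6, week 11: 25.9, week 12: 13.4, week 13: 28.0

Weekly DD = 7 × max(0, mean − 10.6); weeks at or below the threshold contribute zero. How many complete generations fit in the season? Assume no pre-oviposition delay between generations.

Weekly DD (7 × max(0, T̄ − 10.6)): 25.2, 120.4, 123.9, 36.4, 84.7, 60.9, 61.6, 23.1, 123.2, 70.0, 107.1, 19.6, 121.8.
Season total = 977.9 DD.
Complete generations = ⌊977.9 / 257⌋ = 3.

3 generations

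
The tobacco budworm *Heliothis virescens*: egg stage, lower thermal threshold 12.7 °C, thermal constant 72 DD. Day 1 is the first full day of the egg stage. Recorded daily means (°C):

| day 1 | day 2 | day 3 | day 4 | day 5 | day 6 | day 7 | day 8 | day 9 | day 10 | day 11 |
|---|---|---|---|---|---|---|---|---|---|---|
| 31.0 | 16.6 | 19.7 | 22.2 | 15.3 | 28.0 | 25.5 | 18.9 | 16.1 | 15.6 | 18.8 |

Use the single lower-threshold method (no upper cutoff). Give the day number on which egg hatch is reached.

Daily DD above 12.7 °C: 18.3, 3.9, 7.0, 9.5, 2.6, 15.3, 12.8, 6.2, 3.4, 2.9, 6.1.
Cumulative: 18.3, 22.2, 29.2, 38.7, 41.3, 56.6, 69.4, 75.6, 79.0, 81.9, 88.0.
The total first reaches 72 DD on day 8.

day 8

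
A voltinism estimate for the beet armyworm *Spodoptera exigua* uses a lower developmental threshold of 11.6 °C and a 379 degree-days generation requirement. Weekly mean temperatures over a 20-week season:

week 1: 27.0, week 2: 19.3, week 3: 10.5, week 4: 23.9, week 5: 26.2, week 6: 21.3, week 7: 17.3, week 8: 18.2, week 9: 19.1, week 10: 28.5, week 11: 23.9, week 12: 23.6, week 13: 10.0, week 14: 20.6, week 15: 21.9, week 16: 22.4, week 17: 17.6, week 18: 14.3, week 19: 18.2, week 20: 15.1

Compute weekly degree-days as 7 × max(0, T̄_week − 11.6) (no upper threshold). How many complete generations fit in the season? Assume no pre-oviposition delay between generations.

3 generations

Weekly DD (7 × max(0, T̄ − 11.6)): 107.8, 53.9, 0.0, 86.1, 102.2, 67.9, 39.9, 46.2, 52.5, 118.3, 86.1, 84.0, 0.0, 63.0, 72.1, 75.6, 42.0, 18.9, 46.2, 24.5.
Season total = 1187.2 DD.
Complete generations = ⌊1187.2 / 379⌋ = 3.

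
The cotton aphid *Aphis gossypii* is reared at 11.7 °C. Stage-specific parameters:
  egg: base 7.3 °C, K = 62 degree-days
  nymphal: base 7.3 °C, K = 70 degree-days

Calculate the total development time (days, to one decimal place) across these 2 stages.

30.0 days

egg: 62 / (11.7 − 7.3) = 62 / 4.4 = 14.091 d.
nymphal: 70 / (11.7 − 7.3) = 70 / 4.4 = 15.909 d.
Sum = 30.000 ≈ 30.0 days.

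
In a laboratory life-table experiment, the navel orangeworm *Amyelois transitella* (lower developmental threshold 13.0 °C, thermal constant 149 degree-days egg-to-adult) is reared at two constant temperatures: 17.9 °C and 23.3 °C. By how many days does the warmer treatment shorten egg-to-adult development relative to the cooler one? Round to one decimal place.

15.9 days

At 17.9 °C: 149 / (17.9 − 13.0) = 149 / 4.9 = 30.408 d.
At 23.3 °C: 149 / (23.3 − 13.0) = 149 / 10.3 = 14.466 d.
Difference = |30.408 − 14.466| = 15.942 ≈ 15.9 days.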